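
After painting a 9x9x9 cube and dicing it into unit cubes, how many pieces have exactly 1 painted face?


Large cube: 9 x 9 x 9, cut into unit cubes.
n = 9, so n - 2 = 7
Cubes with 1 painted face lie in the interior of each face.
A cube has 6 faces; each contributes (n - 2)^2 = 49 such cubes.
Count = 6 * 49 = 294
294 unit cubes


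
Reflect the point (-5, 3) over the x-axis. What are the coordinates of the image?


Transformation: reflection
Original point: (-5, 3)
Rule for reflection over the x-axis: (x, y) -> (x, -y)
Apply: (-5, 3) -> (-5, -3)
(-5, -3)


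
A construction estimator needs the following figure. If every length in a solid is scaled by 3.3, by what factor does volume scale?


Linear scale factor k = 3.3
Rule: under a linear scaling by k, volumes scale by k^3.
k^3 = 3.3 * 3.3 * 3.3
k^3 = 10.89 * 3.3
k^3 = 35.937
Volume scales by a factor of 35.937.
35.937 (dimensionless)


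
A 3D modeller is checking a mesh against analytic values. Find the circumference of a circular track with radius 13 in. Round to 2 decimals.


Shape: circle
Radius r = 13 in
Formula: C = 2 * pi * r
C = 2 * pi * 13
C = 26 * pi
C = 81.68
81.68 in


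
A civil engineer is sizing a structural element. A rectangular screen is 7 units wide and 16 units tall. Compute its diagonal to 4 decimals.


Shape: rectangle (diagonal via Pythagoras)
Sides: 7 units and 16 units
Formula: d = sqrt(l^2 + w^2)
l^2 = 49, w^2 = 256
l^2 + w^2 = 305
d = sqrt(305)
d = 17.4642
17.4642 units


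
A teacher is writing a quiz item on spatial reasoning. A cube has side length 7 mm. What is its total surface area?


Shape: cube
Side s = 7 mm
A cube has 6 square faces.
Formula: SA = 6 * s^2
s^2 = 49
SA = 6 * 49
SA = 294
294 mm^2


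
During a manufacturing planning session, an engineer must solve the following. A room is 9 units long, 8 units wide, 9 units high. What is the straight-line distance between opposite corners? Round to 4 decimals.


Shape: rectangular box (space diagonal)
l = 9 units, w = 8 units, h = 9 units
Visualize: the diagonal of the base, then a right triangle with that diagonal and the height.
Formula: d = sqrt(l^2 + w^2 + h^2)
l^2 + w^2 + h^2 = 81 + 64 + 81 = 226
d = sqrt(226)
d = 15.0333
15.0333 units


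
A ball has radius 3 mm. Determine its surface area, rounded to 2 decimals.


Shape: sphere
Radius r = 3 mm
Formula: SA = 4 * pi * r^2
r^2 = 9
SA = 4 * pi * 9
SA = 36 * pi
SA = 113.1
113.1 mm^2


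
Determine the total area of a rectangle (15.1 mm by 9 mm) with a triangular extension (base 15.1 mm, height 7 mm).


Composite shape: rectangle + triangle
Rectangle area = 15.1 * 9 = 135.9
Triangle area = 0.5 * 15.1 * 7 = 52.85
Total = 135.9 + 52.85
Total = 188.75
188.75 mm^2


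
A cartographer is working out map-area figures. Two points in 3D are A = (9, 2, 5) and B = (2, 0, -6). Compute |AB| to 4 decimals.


3D distance between two points
P1 = (9, 2, 5), P2 = (2, 0, -6)
Formula: d = sqrt((x2-x1)^2 + (y2-y1)^2 + (z2-z1)^2)
dx = 2 - 9 = -7
dy = 0 - 2 = -2
dz = -6 - 5 = -11
dx^2 + dy^2 + dz^2 = 49 + 4 + 121 = 174
d = sqrt(174)
d = 13.1909
13.1909 units


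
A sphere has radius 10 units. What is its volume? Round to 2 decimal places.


Shape: sphere
Radius r = 10 units
Formula: V = (4/3) * pi * r^3
r^3 = 1000
(4/3) * 1000 = 1333.333333
V = 1333.333333 * pi
V = 4188.79
4188.79 units^3


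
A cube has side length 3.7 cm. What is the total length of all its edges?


Shape: cube
Side s = 3.7 cm
A cube has 12 edges, all equal.
Formula: total edge length = 12 * s
Total = 12 * 3.7
Total = 44.4
44.4 cm


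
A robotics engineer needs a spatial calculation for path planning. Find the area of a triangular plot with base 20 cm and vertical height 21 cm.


Shape: triangle
Base b = 20 cm, Height h = 21 cm
Formula: A = (1/2) * b * h
A = 0.5 * 20 * 21
A = 0.5 * 420
A = 210
210 cm^2


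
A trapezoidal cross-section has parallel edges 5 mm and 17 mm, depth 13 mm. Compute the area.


Shape: trapezoid
Parallel sides a = 5 mm, b = 17 mm; Height h = 13 mm
Formula: A = (a + b) * h / 2
a + b = 5 + 17 = 22
A = 22 * 13 / 2
A = 286 / 2
A = 143
143 mm^2


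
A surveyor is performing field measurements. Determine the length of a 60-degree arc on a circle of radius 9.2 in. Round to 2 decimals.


Shape: circular arc
Radius r = 9.2 in, Angle = 60 degrees
Formula: L = (angle/360) * 2 * pi * r
2 * pi * r = 18.4 * pi
L = (60/360) * 18.4 * pi
L = 3.066667 * pi
L = 9.63
9.63 in


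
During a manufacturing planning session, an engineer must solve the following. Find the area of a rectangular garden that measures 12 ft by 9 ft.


Shape: rectangle
Length l = 12 ft, Width w = 9 ft
Formula: A = l * w
A = 12 * 9
A = 108
108 ft^2


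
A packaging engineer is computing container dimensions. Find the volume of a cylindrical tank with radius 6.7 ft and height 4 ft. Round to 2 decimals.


Shape: cylinder
Radius r = 6.7 ft, Height h = 4 ft
Formula: V = pi * r^2 * h
r^2 = 44.89
V = pi * 44.89 * 4
V = 179.56 * pi
V = 564.1
564.1 ft^3


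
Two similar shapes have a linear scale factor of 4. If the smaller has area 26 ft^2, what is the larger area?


Linear scale factor k = 4
Original area = 26 ft^2
Rule: under a linear scaling by k, areas scale by k^2.
k^2 = 4^2 = 16
New area = 26 * 16
New area = 416
416 ft^2


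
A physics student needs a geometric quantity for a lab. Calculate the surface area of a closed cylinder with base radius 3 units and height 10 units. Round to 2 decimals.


Shape: closed cylinder
Radius r = 3 units, Height h = 10 units
Formula: SA = 2*pi*r^2 + 2*pi*r*h = 2*pi*r*(r + h)
r + h = 13
2 * r * (r + h) = 2 * 3 * 13 = 78
SA = 78 * pi
SA = 245.04
245.04 units^2


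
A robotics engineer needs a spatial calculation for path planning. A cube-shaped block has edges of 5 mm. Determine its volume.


Shape: cube
Side s = 5 mm
Formula: V = s^3
V = 5 * 5 * 5
V = 25 * 5
V = 125
125 mm^3


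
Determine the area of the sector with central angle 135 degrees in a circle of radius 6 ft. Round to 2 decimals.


Shape: circular sector
Radius r = 6 ft, Angle = 135 degrees
Formula: A = (angle/360) * pi * r^2
r^2 = 36
Fraction of circle = 135/360
A = (135/360) * pi * 36
A = 13.5 * pi
A = 42.41
42.41 ft^2


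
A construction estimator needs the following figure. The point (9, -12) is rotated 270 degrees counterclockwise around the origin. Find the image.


Transformation: rotation about the origin
Original point: (9, -12)
Rule for 270 deg counterclockwise: (x, y) -> (y, -x)
Apply: (9, -12) -> (-12, -9)
(-12, -9)


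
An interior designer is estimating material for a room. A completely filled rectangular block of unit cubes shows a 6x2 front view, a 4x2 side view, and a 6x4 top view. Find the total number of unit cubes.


Orthographic views of a solid rectangular block:
Front view 6 x 2 -> length = 6, height = 2
Side view 4 x 2 -> width = 4, height = 2 (consistent)
Top view 6 x 4 -> confirms length = 6, width = 4
The block is 6 x 4 x 2.
Total unit cubes = 6 * 4 * 2 = 48
48 unit cubes


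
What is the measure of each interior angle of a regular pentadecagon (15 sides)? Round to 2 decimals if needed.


Shape: regular pentadecagon (15 sides)
Formula: interior angle = (n - 2) * 180 / n
(n - 2) = 13
(n - 2) * 180 = 2340
angle = 2340 / 15
angle = 156
156 degrees


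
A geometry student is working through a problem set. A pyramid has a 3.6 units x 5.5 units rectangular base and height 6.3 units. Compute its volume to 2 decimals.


Shape: rectangular pyramid
Base: 3.6 units x 5.5 units, Height h = 6.3 units
Formula: V = (1/3) * base_area * h
base_area = 3.6 * 5.5 = 19.8
base_area * h = 19.8 * 6.3 = 124.74
V = 124.74 / 3
V = 41.58
41.58 units^3


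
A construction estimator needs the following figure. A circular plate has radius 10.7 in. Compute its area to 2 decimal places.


Shape: circle
Radius r = 10.7 in
Formula: A = pi * r^2
r^2 = 10.7^2 = 114.49
A = pi * 114.49
A = 359.68
359.68 in^2


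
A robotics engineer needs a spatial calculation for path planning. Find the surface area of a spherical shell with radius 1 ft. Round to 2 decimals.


Shape: sphere
Radius r = 1 ft
Formula: SA = 4 * pi * r^2
r^2 = 1
SA = 4 * pi * 1
SA = 4 * pi
SA = 12.57
12.57 ft^2


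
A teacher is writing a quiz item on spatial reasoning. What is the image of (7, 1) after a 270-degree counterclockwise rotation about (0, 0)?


Transformation: rotation about the origin
Original point: (7, 1)
Rule for 270 deg counterclockwise: (x, y) -> (y, -x)
Apply: (7, 1) -> (1, -7)
(1, -7)


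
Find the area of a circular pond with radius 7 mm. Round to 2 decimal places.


Shape: circle
Radius r = 7 mm
Formula: A = pi * r^2
r^2 = 7^2 = 49
A = pi * 49
A = 153.94
153.94 mm^2


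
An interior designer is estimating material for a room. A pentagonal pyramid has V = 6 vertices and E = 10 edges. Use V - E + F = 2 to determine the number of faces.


Polyhedron: pentagonal pyramid
Euler's formula for convex polyhedra: V - E + F = 2
Given: V = 6 vertices and E = 10 edges
Solve for F:
F = 2 + E - V = 2 + 10 - 6 = 6
6 faces


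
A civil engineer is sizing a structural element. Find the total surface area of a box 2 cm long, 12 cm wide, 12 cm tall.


Shape: rectangular prism
l = 2 cm, w = 12 cm, h = 12 cm
Formula: SA = 2(lw + lh + wh)
lw = 24, lh = 24, wh = 144
lw + lh + wh = 192
SA = 2 * 192
SA = 384
384 cm^2


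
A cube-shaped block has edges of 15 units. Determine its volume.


Shape: cube
Side s = 15 units
Formula: V = s^3
V = 15 * 15 * 15
V = 225 * 15
V = 3375
3375 units^3


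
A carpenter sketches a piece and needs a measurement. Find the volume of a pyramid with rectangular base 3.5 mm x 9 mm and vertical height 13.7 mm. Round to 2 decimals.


Shape: rectangular pyramid
Base: 3.5 mm x 9 mm, Height h = 13.7 mm
Formula: V = (1/3) * base_area * h
base_area = 3.5 * 9 = 31.5
base_area * h = 31.5 * 13.7 = 431.55
V = 431.55 / 3
V = 143.85
143.85 mm^3


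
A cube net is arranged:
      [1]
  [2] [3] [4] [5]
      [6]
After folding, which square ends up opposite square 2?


Net: cross layout. Take square 3 as the base (bottom).
Fold the four squares in the horizontal row up around 3: 2 -> left, 4 -> right, 5 wraps to the top.
Fold 1 and 6 up from 3: 1 -> back, 6 -> front.
Opposite pairs are therefore: (1, 6), (2, 4), (3, 5).
Face 2 is opposite face 4.
face 4


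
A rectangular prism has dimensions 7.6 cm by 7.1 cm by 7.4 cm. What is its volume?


Shape: rectangular prism
l = 7.6 cm, w = 7.1 cm, h = 7.4 cm
Formula: V = l * w * h
V = 7.6 * 7.1 * 7.4
V = 53.96 * 7.4
V = 399.304
399.304 cm^3


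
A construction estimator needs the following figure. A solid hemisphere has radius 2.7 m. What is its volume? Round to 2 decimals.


Shape: hemisphere (half of a sphere)
Radius r = 2.7 m
Formula: V = (1/2) * (4/3) * pi * r^3 = (2/3) * pi * r^3
r^3 = 19.683
(2/3) * 19.683 = 13.122
V = 13.122 * pi
V = 41.22
41.22 m^3


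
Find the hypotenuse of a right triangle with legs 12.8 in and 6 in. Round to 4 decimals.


Shape: right triangle
Legs a = 12.8 in, b = 6 in
Formula: c = sqrt(a^2 + b^2)
a^2 = 163.84, b^2 = 36
a^2 + b^2 = 199.84
c = sqrt(199.84)
c = 14.1365
14.1365 in


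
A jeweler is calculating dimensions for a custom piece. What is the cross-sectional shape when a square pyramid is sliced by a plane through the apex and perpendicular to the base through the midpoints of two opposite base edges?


Solid: square pyramid
Cutting plane: through the apex and perpendicular to the base through the midpoints of two opposite base edges
Visualize the intersection of the plane with the solid's surface.
The boundary of the cut region is a isosceles triangle.
isosceles triangle


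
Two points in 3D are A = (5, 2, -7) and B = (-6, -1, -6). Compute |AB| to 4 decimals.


3D distance between two points
P1 = (5, 2, -7), P2 = (-6, -1, -6)
Formula: d = sqrt((x2-x1)^2 + (y2-y1)^2 + (z2-z1)^2)
dx = -6 - 5 = -11
dy = -1 - 2 = -3
dz = -6 - -7 = 1
dx^2 + dy^2 + dz^2 = 121 + 9 + 1 = 131
d = sqrt(131)
d = 11.4455
11.4455 units


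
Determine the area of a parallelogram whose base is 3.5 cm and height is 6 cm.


Shape: parallelogram
Base b = 3.5 cm, Height h = 6 cm
Formula: A = b * h
A = 3.5 * 6
A = 21
21 cm^2


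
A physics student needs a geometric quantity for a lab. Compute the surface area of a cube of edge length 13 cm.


Shape: cube
Side s = 13 cm
A cube has 6 square faces.
Formula: SA = 6 * s^2
s^2 = 169
SA = 6 * 169
SA = 1014
1014 cm^2


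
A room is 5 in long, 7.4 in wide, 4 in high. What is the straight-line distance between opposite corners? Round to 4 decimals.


Shape: rectangular box (space diagonal)
l = 5 in, w = 7.4 in, h = 4 in
Visualize: the diagonal of the base, then a right triangle with that diagonal and the height.
Formula: d = sqrt(l^2 + w^2 + h^2)
l^2 + w^2 + h^2 = 25 + 54.76 + 16 = 95.76
d = sqrt(95.76)
d = 9.7857
9.7857 in


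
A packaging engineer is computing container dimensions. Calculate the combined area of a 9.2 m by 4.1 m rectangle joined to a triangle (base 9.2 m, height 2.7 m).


Composite shape: rectangle + triangle
Rectangle area = 9.2 * 4.1 = 37.72
Triangle area = 0.5 * 9.2 * 2.7 = 12.42
Total = 37.72 + 12.42
Total = 50.14
50.14 m^2


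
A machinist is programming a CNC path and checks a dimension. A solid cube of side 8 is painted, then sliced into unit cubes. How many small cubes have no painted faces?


Large cube: 8 x 8 x 8, cut into unit cubes.
n = 8, so n - 2 = 6
Unpainted cubes form the interior (n - 2)^3 block.
(n - 2)^3 = 6^3 = 216
216 unit cubes


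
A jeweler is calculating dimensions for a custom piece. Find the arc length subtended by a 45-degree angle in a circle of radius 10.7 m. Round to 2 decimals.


Shape: circular arc
Radius r = 10.7 m, Angle = 45 degrees
Formula: L = (angle/360) * 2 * pi * r
2 * pi * r = 21.4 * pi
L = (45/360) * 21.4 * pi
L = 2.675 * pi
L = 8.4
8.4 m


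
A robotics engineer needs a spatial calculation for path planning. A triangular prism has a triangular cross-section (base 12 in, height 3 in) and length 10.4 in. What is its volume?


Shape: triangular prism
Triangle base = 12 in, triangle height = 3 in, prism length L = 10.4 in
Formula: V = (1/2 * b * h_tri) * L
Cross-section area = 0.5 * 12 * 3 = 18
V = 18 * 10.4
V = 187.2
187.2 in^3


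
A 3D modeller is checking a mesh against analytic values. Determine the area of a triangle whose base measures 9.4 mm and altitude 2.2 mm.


Shape: triangle
Base b = 9.4 mm, Height h = 2.2 mm
Formula: A = (1/2) * b * h
A = 0.5 * 9.4 * 2.2
A = 0.5 * 20.68
A = 10.34
10.34 mm^2


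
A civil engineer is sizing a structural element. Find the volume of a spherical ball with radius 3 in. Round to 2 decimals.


Shape: sphere
Radius r = 3 in
Formula: V = (4/3) * pi * r^3
r^3 = 27
(4/3) * 27 = 36
V = 36 * pi
V = 113.1
113.1 in^3


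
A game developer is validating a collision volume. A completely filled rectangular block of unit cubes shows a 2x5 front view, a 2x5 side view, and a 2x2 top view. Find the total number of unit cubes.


Orthographic views of a solid rectangular block:
Front view 2 x 5 -> length = 2, height = 5
Side view 2 x 5 -> width = 2, height = 5 (consistent)
Top view 2 x 2 -> confirms length = 2, width = 2
The block is 2 x 2 x 5.
Total unit cubes = 2 * 2 * 5 = 20
20 unit cubes


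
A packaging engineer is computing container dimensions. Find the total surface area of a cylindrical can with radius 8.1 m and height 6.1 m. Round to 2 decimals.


Shape: closed cylinder
Radius r = 8.1 m, Height h = 6.1 m
Formula: SA = 2*pi*r^2 + 2*pi*r*h = 2*pi*r*(r + h)
r + h = 14.2
2 * r * (r + h) = 2 * 8.1 * 14.2 = 230.04
SA = 230.04 * pi
SA = 722.69
722.69 m^2


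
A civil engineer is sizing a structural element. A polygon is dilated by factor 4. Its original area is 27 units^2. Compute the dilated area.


Linear scale factor k = 4
Original area = 27 units^2
Rule: under a linear scaling by k, areas scale by k^2.
k^2 = 4^2 = 16
New area = 27 * 16
New area = 432
432 units^2


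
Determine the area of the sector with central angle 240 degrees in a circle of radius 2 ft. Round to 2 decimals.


Shape: circular sector
Radius r = 2 ft, Angle = 240 degrees
Formula: A = (angle/360) * pi * r^2
r^2 = 4
Fraction of circle = 240/360
A = (240/360) * pi * 4
A = 2.666667 * pi
A = 8.38
8.38 ft^2


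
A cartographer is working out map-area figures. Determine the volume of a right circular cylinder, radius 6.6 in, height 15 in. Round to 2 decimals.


Shape: cylinder
Radius r = 6.6 in, Height h = 15 in
Formula: V = pi * r^2 * h
r^2 = 43.56
V = pi * 43.56 * 15
V = 653.4 * pi
V = 2052.72
2052.72 in^3


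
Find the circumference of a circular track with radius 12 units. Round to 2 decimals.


Shape: circle
Radius r = 12 units
Formula: C = 2 * pi * r
C = 2 * pi * 12
C = 24 * pi
C = 75.4
75.4 units


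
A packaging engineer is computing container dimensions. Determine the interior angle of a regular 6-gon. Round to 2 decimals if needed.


Shape: regular hexagon (6 sides)
Formula: interior angle = (n - 2) * 180 / n
(n - 2) = 4
(n - 2) * 180 = 720
angle = 720 / 6
angle = 120
120 degrees


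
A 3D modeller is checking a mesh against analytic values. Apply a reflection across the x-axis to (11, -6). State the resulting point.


Transformation: reflection
Original point: (11, -6)
Rule for reflection over the x-axis: (x, y) -> (x, -y)
Apply: (11, -6) -> (11, 6)
(11, 6)


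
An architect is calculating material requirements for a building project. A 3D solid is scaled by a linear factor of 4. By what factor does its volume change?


Linear scale factor k = 4
Rule: under a linear scaling by k, volumes scale by k^3.
k^3 = 4 * 4 * 4
k^3 = 16 * 4
k^3 = 64
Volume scales by a factor of 64.
64 (dimensionless)


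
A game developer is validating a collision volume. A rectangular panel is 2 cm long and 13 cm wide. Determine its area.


Shape: rectangle
Length l = 2 cm, Width w = 13 cm
Formula: A = l * w
A = 2 * 13
A = 26
26 cm^2


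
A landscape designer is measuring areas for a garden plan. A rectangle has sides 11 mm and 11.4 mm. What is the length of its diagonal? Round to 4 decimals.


Shape: rectangle (diagonal via Pythagoras)
Sides: 11 mm and 11.4 mm
Formula: d = sqrt(l^2 + w^2)
l^2 = 121, w^2 = 129.96
l^2 + w^2 = 250.96
d = sqrt(250.96)
d = 15.8417
15.8417 mm


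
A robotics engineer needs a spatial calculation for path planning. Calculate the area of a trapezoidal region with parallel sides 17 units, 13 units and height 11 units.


Shape: trapezoid
Parallel sides a = 17 units, b = 13 units; Height h = 11 units
Formula: A = (a + b) * h / 2
a + b = 17 + 13 = 30
A = 30 * 11 / 2
A = 330 / 2
A = 165
165 units^2


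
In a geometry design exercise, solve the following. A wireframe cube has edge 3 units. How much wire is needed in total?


Shape: cube
Side s = 3 units
A cube has 12 edges, all equal.
Formula: total edge length = 12 * s
Total = 12 * 3
Total = 36
36 units


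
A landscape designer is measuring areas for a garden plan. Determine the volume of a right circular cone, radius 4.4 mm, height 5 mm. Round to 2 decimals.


Shape: cone
Radius r = 4.4 mm, Height h = 5 mm
Formula: V = (1/3) * pi * r^2 * h
r^2 = 19.36
pi * r^2 * h = pi * 19.36 * 5 = 96.8 * pi
V = 96.8 * pi / 3
V = 101.37
101.37 mm^3


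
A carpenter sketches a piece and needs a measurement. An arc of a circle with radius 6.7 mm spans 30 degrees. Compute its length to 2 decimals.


Shape: circular arc
Radius r = 6.7 mm, Angle = 30 degrees
Formula: L = (angle/360) * 2 * pi * r
2 * pi * r = 13.4 * pi
L = (30/360) * 13.4 * pi
L = 1.116667 * pi
L = 3.51
3.51 mm


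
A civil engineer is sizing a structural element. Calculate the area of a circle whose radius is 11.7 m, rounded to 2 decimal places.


Shape: circle
Radius r = 11.7 m
Formula: A = pi * r^2
r^2 = 11.7^2 = 136.89
A = pi * 136.89
A = 430.05
430.05 m^2


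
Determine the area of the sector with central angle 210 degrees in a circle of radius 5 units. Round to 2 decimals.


Shape: circular sector
Radius r = 5 units, Angle = 210 degrees
Formula: A = (angle/360) * pi * r^2
r^2 = 25
Fraction of circle = 210/360
A = (210/360) * pi * 25
A = 14.583333 * pi
A = 45.81
45.81 units^2


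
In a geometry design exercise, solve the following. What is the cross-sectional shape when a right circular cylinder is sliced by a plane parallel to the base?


Solid: right circular cylinder
Cutting plane: parallel to the base
Visualize the intersection of the plane with the solid's surface.
The boundary of the cut region is a circle.
circle


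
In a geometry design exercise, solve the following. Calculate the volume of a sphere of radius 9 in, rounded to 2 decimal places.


Shape: sphere
Radius r = 9 in
Formula: V = (4/3) * pi * r^3
r^3 = 729
(4/3) * 729 = 972
V = 972 * pi
V = 3053.63
3053.63 in^3


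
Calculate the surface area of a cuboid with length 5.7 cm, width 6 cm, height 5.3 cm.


Shape: rectangular prism
l = 5.7 cm, w = 6 cm, h = 5.3 cm
Formula: SA = 2(lw + lh + wh)
lw = 34.2, lh = 30.21, wh = 31.8
lw + lh + wh = 96.21
SA = 2 * 96.21
SA = 192.42
192.42 cm^2


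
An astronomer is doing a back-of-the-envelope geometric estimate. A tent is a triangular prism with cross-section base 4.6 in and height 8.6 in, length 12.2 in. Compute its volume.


Shape: triangular prism
Triangle base = 4.6 in, triangle height = 8.6 in, prism length L = 12.2 in
Formula: V = (1/2 * b * h_tri) * L
Cross-section area = 0.5 * 4.6 * 8.6 = 19.78
V = 19.78 * 12.2
V = 241.316
241.316 in^3


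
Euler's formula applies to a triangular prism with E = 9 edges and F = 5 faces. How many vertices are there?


Polyhedron: triangular prism
Euler's formula for convex polyhedra: V - E + F = 2
Given: E = 9 edges and F = 5 faces
Solve for V:
V = 2 + E - F = 2 + 9 - 5 = 6
6 vertices


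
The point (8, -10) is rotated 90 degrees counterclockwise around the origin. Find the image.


Transformation: rotation about the origin
Original point: (8, -10)
Rule for 90 deg counterclockwise: (x, y) -> (-y, x)
Apply: (8, -10) -> (10, 8)
(10, 8)


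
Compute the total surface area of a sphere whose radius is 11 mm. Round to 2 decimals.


Shape: sphere
Radius r = 11 mm
Formula: SA = 4 * pi * r^2
r^2 = 121
SA = 4 * pi * 121
SA = 484 * pi
SA = 1520.53
1520.53 mm^2


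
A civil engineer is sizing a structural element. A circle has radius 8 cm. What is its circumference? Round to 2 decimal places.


Shape: circle
Radius r = 8 cm
Formula: C = 2 * pi * r
C = 2 * pi * 8
C = 16 * pi
C = 50.27
50.27 cm


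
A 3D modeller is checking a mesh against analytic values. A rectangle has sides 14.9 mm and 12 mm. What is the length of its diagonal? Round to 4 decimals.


Shape: rectangle (diagonal via Pythagoras)
Sides: 14.9 mm and 12 mm
Formula: d = sqrt(l^2 + w^2)
l^2 = 222.01, w^2 = 144
l^2 + w^2 = 366.01
d = sqrt(366.01)
d = 19.1314
19.1314 mm


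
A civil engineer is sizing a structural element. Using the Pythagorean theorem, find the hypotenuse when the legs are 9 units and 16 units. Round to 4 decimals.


Shape: right triangle
Legs a = 9 units, b = 16 units
Formula: c = sqrt(a^2 + b^2)
a^2 = 81, b^2 = 256
a^2 + b^2 = 337
c = sqrt(337)
c = 18.3576
18.3576 units


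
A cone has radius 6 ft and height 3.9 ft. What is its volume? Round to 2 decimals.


Shape: cone
Radius r = 6 ft, Height h = 3.9 ft
Formula: V = (1/3) * pi * r^2 * h
r^2 = 36
pi * r^2 * h = pi * 36 * 3.9 = 140.4 * pi
V = 140.4 * pi / 3
V = 147.03
147.03 ft^3


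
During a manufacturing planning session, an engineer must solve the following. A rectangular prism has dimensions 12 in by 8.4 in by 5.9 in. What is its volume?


Shape: rectangular prism
l = 12 in, w = 8.4 in, h = 5.9 in
Formula: V = l * w * h
V = 12 * 8.4 * 5.9
V = 100.8 * 5.9
V = 594.72
594.72 in^3


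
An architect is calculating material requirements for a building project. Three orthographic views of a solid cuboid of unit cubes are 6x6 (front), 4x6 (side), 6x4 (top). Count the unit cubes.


Orthographic views of a solid rectangular block:
Front view 6 x 6 -> length = 6, height = 6
Side view 4 x 6 -> width = 4, height = 6 (consistent)
Top view 6 x 4 -> confirms length = 6, width = 4
The block is 6 x 4 x 6.
Total unit cubes = 6 * 4 * 6 = 144
144 unit cubes


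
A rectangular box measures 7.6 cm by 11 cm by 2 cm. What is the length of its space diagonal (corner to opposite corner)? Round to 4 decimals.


Shape: rectangular box (space diagonal)
l = 7.6 cm, w = 11 cm, h = 2 cm
Visualize: the diagonal of the base, then a right triangle with that diagonal and the height.
Formula: d = sqrt(l^2 + w^2 + h^2)
l^2 + w^2 + h^2 = 57.76 + 121 + 4 = 182.76
d = sqrt(182.76)
d = 13.5189
13.5189 cm


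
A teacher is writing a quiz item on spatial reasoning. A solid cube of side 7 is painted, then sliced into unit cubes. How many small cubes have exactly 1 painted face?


Large cube: 7 x 7 x 7, cut into unit cubes.
n = 7, so n - 2 = 5
Cubes with 1 painted face lie in the interior of each face.
A cube has 6 faces; each contributes (n - 2)^2 = 25 such cubes.
Count = 6 * 25 = 150
150 unit cubes


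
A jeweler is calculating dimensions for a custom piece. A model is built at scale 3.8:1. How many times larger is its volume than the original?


Linear scale factor k = 3.8
Rule: under a linear scaling by k, volumes scale by k^3.
k^3 = 3.8 * 3.8 * 3.8
k^3 = 14.44 * 3.8
k^3 = 54.872
Volume scales by a factor of 54.872.
54.872 (dimensionless)


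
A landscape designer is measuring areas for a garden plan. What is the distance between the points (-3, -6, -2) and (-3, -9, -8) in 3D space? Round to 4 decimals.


3D distance between two points
P1 = (-3, -6, -2), P2 = (-3, -9, -8)
Formula: d = sqrt((x2-x1)^2 + (y2-y1)^2 + (z2-z1)^2)
dx = -3 - -3 = 0
dy = -9 - -6 = -3
dz = -8 - -2 = -6
dx^2 + dy^2 + dz^2 = 0 + 9 + 36 = 45
d = sqrt(45)
d = 6.7082
6.7082 units


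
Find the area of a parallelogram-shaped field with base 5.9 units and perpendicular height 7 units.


Shape: parallelogram
Base b = 5.9 units, Height h = 7 units
Formula: A = b * h
A = 5.9 * 7
A = 41.3
41.3 units^2


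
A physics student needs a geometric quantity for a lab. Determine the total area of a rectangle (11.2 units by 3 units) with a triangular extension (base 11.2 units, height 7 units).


Composite shape: rectangle + triangle
Rectangle area = 11.2 * 3 = 33.6
Triangle area = 0.5 * 11.2 * 7 = 39.2
Total = 33.6 + 39.2
Total = 72.8
72.8 units^2


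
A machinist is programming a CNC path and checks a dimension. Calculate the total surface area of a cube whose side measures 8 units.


Shape: cube
Side s = 8 units
A cube has 6 square faces.
Formula: SA = 6 * s^2
s^2 = 64
SA = 6 * 64
SA = 384
384 units^2


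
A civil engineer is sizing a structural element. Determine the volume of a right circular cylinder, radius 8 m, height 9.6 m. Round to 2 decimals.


Shape: cylinder
Radius r = 8 m, Height h = 9.6 m
Formula: V = pi * r^2 * h
r^2 = 64
V = pi * 64 * 9.6
V = 614.4 * pi
V = 1930.19
1930.19 m^3


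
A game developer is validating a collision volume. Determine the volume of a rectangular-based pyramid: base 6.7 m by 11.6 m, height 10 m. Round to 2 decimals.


Shape: rectangular pyramid
Base: 6.7 m x 11.6 m, Height h = 10 m
Formula: V = (1/3) * base_area * h
base_area = 6.7 * 11.6 = 77.72
base_area * h = 77.72 * 10 = 777.2
V = 777.2 / 3
V = 259.07
259.07 m^3


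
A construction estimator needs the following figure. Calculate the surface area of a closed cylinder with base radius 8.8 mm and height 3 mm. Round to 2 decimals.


Shape: closed cylinder
Radius r = 8.8 mm, Height h = 3 mm
Formula: SA = 2*pi*r^2 + 2*pi*r*h = 2*pi*r*(r + h)
r + h = 11.8
2 * r * (r + h) = 2 * 8.8 * 11.8 = 207.68
SA = 207.68 * pi
SA = 652.45
652.45 mm^2


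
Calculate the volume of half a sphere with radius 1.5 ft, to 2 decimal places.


Shape: hemisphere (half of a sphere)
Radius r = 1.5 ft
Formula: V = (1/2) * (4/3) * pi * r^3 = (2/3) * pi * r^3
r^3 = 3.375
(2/3) * 3.375 = 2.25
V = 2.25 * pi
V = 7.07
7.07 ft^3


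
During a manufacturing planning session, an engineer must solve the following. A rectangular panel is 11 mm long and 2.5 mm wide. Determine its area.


Shape: rectangle
Length l = 11 mm, Width w = 2.5 mm
Formula: A = l * w
A = 11 * 2.5
A = 27.5
27.5 mm^2


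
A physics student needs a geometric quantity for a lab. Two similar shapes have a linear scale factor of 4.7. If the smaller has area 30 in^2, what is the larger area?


Linear scale factor k = 4.7
Original area = 30 in^2
Rule: under a linear scaling by k, areas scale by k^2.
k^2 = 4.7^2 = 22.09
New area = 30 * 22.09
New area = 662.7
662.7 in^2


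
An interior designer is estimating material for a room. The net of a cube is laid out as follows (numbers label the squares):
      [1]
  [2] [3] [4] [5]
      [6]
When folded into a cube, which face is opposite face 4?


Net: cross layout. Take square 3 as the base (bottom).
Fold the four squares in the horizontal row up around 3: 2 -> left, 4 -> right, 5 wraps to the top.
Fold 1 and 6 up from 3: 1 -> back, 6 -> front.
Opposite pairs are therefore: (1, 6), (2, 4), (3, 5).
Face 4 is opposite face 2.
face 2


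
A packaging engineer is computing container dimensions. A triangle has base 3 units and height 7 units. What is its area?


Shape: triangle
Base b = 3 units, Height h = 7 units
Formula: A = (1/2) * b * h
A = 0.5 * 3 * 7
A = 0.5 * 21
A = 10.5
10.5 units^2


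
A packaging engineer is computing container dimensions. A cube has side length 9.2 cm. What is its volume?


Shape: cube
Side s = 9.2 cm
Formula: V = s^3
V = 9.2 * 9.2 * 9.2
V = 84.64 * 9.2
V = 778.688
778.688 cm^3


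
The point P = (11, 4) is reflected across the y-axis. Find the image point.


Transformation: reflection
Original point: (11, 4)
Rule for reflection over the y-axis: (x, y) -> (-x, y)
Apply: (11, 4) -> (-11, 4)
(-11, 4)


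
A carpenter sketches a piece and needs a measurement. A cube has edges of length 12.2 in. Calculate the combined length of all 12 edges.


Shape: cube
Side s = 12.2 in
A cube has 12 edges, all equal.
Formula: total edge length = 12 * s
Total = 12 * 12.2
Total = 146.4
146.4 in


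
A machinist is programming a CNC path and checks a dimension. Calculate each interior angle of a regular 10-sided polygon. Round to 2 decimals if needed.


Shape: regular decagon (10 sides)
Formula: interior angle = (n - 2) * 180 / n
(n - 2) = 8
(n - 2) * 180 = 1440
angle = 1440 / 10
angle = 144
144 degrees


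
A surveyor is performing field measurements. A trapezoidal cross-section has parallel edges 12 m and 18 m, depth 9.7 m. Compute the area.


Shape: trapezoid
Parallel sides a = 12 m, b = 18 m; Height h = 9.7 m
Formula: A = (a + b) * h / 2
a + b = 12 + 18 = 30
A = 30 * 9.7 / 2
A = 291 / 2
A = 145.5
145.5 m^2


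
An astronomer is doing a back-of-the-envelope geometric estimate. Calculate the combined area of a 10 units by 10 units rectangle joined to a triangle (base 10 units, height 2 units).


Composite shape: rectangle + triangle
Rectangle area = 10 * 10 = 100
Triangle area = 0.5 * 10 * 2 = 10
Total = 100 + 10
Total = 110
110 units^2


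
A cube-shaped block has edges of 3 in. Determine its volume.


Shape: cube
Side s = 3 in
Formula: V = s^3
V = 3 * 3 * 3
V = 9 * 3
V = 27
27 in^3


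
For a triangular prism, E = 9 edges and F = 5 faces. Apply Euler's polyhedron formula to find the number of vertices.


Polyhedron: triangular prism
Euler's formula for convex polyhedra: V - E + F = 2
Given: E = 9 edges and F = 5 faces
Solve for V:
V = 2 + E - F = 2 + 9 - 5 = 6
6 vertices


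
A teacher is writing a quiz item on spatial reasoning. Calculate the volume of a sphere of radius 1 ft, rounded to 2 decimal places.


Shape: sphere
Radius r = 1 ft
Formula: V = (4/3) * pi * r^3
r^3 = 1
(4/3) * 1 = 1.333333
V = 1.333333 * pi
V = 4.19
4.19 ft^3


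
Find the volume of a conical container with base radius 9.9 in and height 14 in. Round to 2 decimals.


Shape: cone
Radius r = 9.9 in, Height h = 14 in
Formula: V = (1/3) * pi * r^2 * h
r^2 = 98.01
pi * r^2 * h = pi * 98.01 * 14 = 1372.14 * pi
V = 1372.14 * pi / 3
V = 1436.9
1436.9 in^3


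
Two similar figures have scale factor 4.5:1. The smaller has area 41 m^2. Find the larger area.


Linear scale factor k = 4.5
Original area = 41 m^2
Rule: under a linear scaling by k, areas scale by k^2.
k^2 = 4.5^2 = 20.25
New area = 41 * 20.25
New area = 830.25
830.25 m^2


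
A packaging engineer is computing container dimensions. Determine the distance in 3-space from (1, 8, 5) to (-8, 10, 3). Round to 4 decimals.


3D distance between two points
P1 = (1, 8, 5), P2 = (-8, 10, 3)
Formula: d = sqrt((x2-x1)^2 + (y2-y1)^2 + (z2-z1)^2)
dx = -8 - 1 = -9
dy = 10 - 8 = 2
dz = 3 - 5 = -2
dx^2 + dy^2 + dz^2 = 81 + 4 + 4 = 89
d = sqrt(89)
d = 9.434
9.434 units


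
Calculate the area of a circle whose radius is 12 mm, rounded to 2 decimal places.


Shape: circle
Radius r = 12 mm
Formula: A = pi * r^2
r^2 = 12^2 = 144
A = pi * 144
A = 452.39
452.39 mm^2


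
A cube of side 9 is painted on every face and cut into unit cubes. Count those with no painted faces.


Large cube: 9 x 9 x 9, cut into unit cubes.
n = 9, so n - 2 = 7
Unpainted cubes form the interior (n - 2)^3 block.
(n - 2)^3 = 7^3 = 343
343 unit cubes


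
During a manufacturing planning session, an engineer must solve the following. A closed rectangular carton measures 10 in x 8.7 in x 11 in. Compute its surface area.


Shape: rectangular prism
l = 10 in, w = 8.7 in, h = 11 in
Formula: SA = 2(lw + lh + wh)
lw = 87, lh = 110, wh = 95.7
lw + lh + wh = 292.7
SA = 2 * 292.7
SA = 585.4
585.4 in^2


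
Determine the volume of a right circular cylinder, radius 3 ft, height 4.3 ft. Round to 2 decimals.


Shape: cylinder
Radius r = 3 ft, Height h = 4.3 ft
Formula: V = pi * r^2 * h
r^2 = 9
V = pi * 9 * 4.3
V = 38.7 * pi
V = 121.58
121.58 ft^3


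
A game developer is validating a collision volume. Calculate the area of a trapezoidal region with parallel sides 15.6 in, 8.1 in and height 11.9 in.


Shape: trapezoid
Parallel sides a = 15.6 in, b = 8.1 in; Height h = 11.9 in
Formula: A = (a + b) * h / 2
a + b = 15.6 + 8.1 = 23.7
A = 23.7 * 11.9 / 2
A = 282.03 / 2
A = 141.015
141.015 in^2


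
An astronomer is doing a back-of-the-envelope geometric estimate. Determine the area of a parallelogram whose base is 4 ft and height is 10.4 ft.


Shape: parallelogram
Base b = 4 ft, Height h = 10.4 ft
Formula: A = b * h
A = 4 * 10.4
A = 41.6
41.6 ft^2


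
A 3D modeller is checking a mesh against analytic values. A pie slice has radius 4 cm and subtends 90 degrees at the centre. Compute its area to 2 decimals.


Shape: circular sector
Radius r = 4 cm, Angle = 90 degrees
Formula: A = (angle/360) * pi * r^2
r^2 = 16
Fraction of circle = 90/360
A = (90/360) * pi * 16
A = 4 * pi
A = 12.57
12.57 cm^2


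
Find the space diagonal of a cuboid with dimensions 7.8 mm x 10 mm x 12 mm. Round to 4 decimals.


Shape: rectangular box (space diagonal)
l = 7.8 mm, w = 10 mm, h = 12 mm
Visualize: the diagonal of the base, then a right triangle with that diagonal and the height.
Formula: d = sqrt(l^2 + w^2 + h^2)
l^2 + w^2 + h^2 = 60.84 + 100 + 144 = 304.84
d = sqrt(304.84)
d = 17.4597
17.4597 mm


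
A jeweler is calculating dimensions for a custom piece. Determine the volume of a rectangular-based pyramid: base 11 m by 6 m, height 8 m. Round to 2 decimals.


Shape: rectangular pyramid
Base: 11 m x 6 m, Height h = 8 m
Formula: V = (1/3) * base_area * h
base_area = 11 * 6 = 66
base_area * h = 66 * 8 = 528
V = 528 / 3
V = 176
176 m^3


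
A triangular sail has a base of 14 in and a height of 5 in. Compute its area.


Shape: triangle
Base b = 14 in, Height h = 5 in
Formula: A = (1/2) * b * h
A = 0.5 * 14 * 5
A = 0.5 * 70
A = 35
35 in^2


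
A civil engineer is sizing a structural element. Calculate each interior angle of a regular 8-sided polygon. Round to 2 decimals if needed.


Shape: regular octagon (8 sides)
Formula: interior angle = (n - 2) * 180 / n
(n - 2) = 6
(n - 2) * 180 = 1080
angle = 1080 / 8
angle = 135
135 degrees


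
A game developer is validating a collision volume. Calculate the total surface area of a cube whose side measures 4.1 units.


Shape: cube
Side s = 4.1 units
A cube has 6 square faces.
Formula: SA = 6 * s^2
s^2 = 16.81
SA = 6 * 16.81
SA = 100.86
100.86 units^2


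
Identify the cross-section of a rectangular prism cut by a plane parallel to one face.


Solid: rectangular prism
Cutting plane: parallel to one face
Visualize the intersection of the plane with the solid's surface.
The boundary of the cut region is a rectangle.
rectangle


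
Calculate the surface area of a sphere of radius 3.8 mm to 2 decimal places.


Shape: sphere
Radius r = 3.8 mm
Formula: SA = 4 * pi * r^2
r^2 = 14.44
SA = 4 * pi * 14.44
SA = 57.76 * pi
SA = 181.46
181.46 mm^2


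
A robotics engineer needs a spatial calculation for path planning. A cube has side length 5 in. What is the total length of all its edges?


Shape: cube
Side s = 5 in
A cube has 12 edges, all equal.
Formula: total edge length = 12 * s
Total = 12 * 5
Total = 60
60 in


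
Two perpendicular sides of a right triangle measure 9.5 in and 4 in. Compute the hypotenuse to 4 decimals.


Shape: right triangle
Legs a = 9.5 in, b = 4 in
Formula: c = sqrt(a^2 + b^2)
a^2 = 90.25, b^2 = 16
a^2 + b^2 = 106.25
c = sqrt(106.25)
c = 10.3078
10.3078 in


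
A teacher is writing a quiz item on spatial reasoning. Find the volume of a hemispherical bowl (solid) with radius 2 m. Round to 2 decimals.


Shape: hemisphere (half of a sphere)
Radius r = 2 m
Formula: V = (1/2) * (4/3) * pi * r^3 = (2/3) * pi * r^3
r^3 = 8
(2/3) * 8 = 5.333333
V = 5.333333 * pi
V = 16.76
16.76 m^3


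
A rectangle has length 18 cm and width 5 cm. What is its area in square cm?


Shape: rectangle
Length l = 18 cm, Width w = 5 cm
Formula: A = l * w
A = 18 * 5
A = 90
90 cm^2


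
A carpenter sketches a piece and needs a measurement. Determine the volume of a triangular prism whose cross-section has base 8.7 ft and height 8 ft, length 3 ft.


Shape: triangular prism
Triangle base = 8.7 ft, triangle height = 8 ft, prism length L = 3 ft
Formula: V = (1/2 * b * h_tri) * L
Cross-section area = 0.5 * 8.7 * 8 = 34.8
V = 34.8 * 3
V = 104.4
104.4 ft^3


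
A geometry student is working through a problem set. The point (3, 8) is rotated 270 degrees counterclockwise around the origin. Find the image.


Transformation: rotation about the origin
Original point: (3, 8)
Rule for 270 deg counterclockwise: (x, y) -> (y, -x)
Apply: (3, 8) -> (8, -3)
(8, -3)


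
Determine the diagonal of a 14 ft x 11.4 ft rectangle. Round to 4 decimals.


Shape: rectangle (diagonal via Pythagoras)
Sides: 14 ft and 11.4 ft
Formula: d = sqrt(l^2 + w^2)
l^2 = 196, w^2 = 129.96
l^2 + w^2 = 325.96
d = sqrt(325.96)
d = 18.0544
18.0544 ft


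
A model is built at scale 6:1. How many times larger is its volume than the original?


Linear scale factor k = 6
Rule: under a linear scaling by k, volumes scale by k^3.
k^3 = 6 * 6 * 6
k^3 = 36 * 6
k^3 = 216
Volume scales by a factor of 216.
216 (dimensionless)


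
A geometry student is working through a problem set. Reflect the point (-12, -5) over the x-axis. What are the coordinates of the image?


Transformation: reflection
Original point: (-12, -5)
Rule for reflection over the x-axis: (x, y) -> (x, -y)
Apply: (-12, -5) -> (-12, 5)
(-12, 5)


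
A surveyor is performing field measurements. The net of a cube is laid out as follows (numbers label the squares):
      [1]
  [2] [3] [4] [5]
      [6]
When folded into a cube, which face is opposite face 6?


Net: cross layout. Take square 3 as the base (bottom).
Fold the four squares in the horizontal row up around 3: 2 -> left, 4 -> right, 5 wraps to the top.
Fold 1 and 6 up from 3: 1 -> back, 6 -> front.
Opposite pairs are therefore: (1, 6), (2, 4), (3, 5).
Face 6 is opposite face 1.
face 1
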